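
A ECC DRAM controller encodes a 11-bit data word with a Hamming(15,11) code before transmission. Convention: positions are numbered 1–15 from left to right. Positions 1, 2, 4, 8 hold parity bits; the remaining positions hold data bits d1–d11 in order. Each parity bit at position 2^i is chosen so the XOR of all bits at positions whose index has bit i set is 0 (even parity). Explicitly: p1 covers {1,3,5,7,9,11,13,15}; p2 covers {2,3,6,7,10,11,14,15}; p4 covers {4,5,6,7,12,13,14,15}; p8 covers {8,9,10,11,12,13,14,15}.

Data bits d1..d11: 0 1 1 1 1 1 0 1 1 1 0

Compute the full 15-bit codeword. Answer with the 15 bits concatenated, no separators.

Place data at non-parity positions: p1 p2 0 p4 1 1 1 p8 1 1 0 1 1 1 0
p1 (pos 1,3,5,7,9,11,13,15): XOR of data positions = 0⊕1⊕1⊕1⊕0⊕1⊕0 = 0
p2 (pos 2,3,6,7,10,11,14,15): XOR of data positions = 0⊕1⊕1⊕1⊕0⊕1⊕0 = 0
p4 (pos 4,5,6,7,12,13,14,15): XOR of data positions = 1⊕1⊕1⊕1⊕1⊕1⊕0 = 0
p8 (pos 8,9,10,11,12,13,14,15): XOR of data positions = 1⊕1⊕0⊕1⊕1⊕1⊕0 = 1
Codeword: 000011111101110

000011111101110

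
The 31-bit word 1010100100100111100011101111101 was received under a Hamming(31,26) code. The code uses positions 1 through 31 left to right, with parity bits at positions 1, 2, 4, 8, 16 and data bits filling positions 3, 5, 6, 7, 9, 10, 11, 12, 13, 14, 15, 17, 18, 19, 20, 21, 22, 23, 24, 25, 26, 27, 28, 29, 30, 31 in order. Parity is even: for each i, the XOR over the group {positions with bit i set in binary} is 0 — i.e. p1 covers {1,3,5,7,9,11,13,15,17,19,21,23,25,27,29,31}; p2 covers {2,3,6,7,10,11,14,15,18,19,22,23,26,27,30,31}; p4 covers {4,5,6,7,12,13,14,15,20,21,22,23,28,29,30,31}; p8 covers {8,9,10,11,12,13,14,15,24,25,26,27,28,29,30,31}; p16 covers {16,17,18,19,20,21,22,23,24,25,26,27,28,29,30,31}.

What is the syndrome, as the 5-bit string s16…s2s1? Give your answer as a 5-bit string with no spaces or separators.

10110

s1 (pos 1,3,5,7,9,11,13,15,17,19,21,23,25,27,29,31): 1⊕1⊕1⊕0⊕0⊕1⊕0⊕1⊕1⊕0⊕1⊕1⊕1⊕1⊕1⊕1 = 0
s2 (pos 2,3,6,7,10,11,14,15,18,19,22,23,26,27,30,31): 0⊕1⊕0⊕0⊕0⊕1⊕1⊕1⊕0⊕0⊕1⊕1⊕1⊕1⊕0⊕1 = 1
s4 (pos 4,5,6,7,12,13,14,15,20,21,22,23,28,29,30,31): 0⊕1⊕0⊕0⊕0⊕0⊕1⊕1⊕0⊕1⊕1⊕1⊕1⊕1⊕0⊕1 = 1
s8 (pos 8,9,10,11,12,13,14,15,24,25,26,27,28,29,30,31): 1⊕0⊕0⊕1⊕0⊕0⊕1⊕1⊕0⊕1⊕1⊕1⊕1⊕1⊕0⊕1 = 0
s16 (pos 16,17,18,19,20,21,22,23,24,25,26,27,28,29,30,31): 1⊕1⊕0⊕0⊕0⊕1⊕1⊕1⊕0⊕1⊕1⊕1⊕1⊕1⊕0⊕1 = 1
Syndrome s16…s1 = 10110 → error at position 22.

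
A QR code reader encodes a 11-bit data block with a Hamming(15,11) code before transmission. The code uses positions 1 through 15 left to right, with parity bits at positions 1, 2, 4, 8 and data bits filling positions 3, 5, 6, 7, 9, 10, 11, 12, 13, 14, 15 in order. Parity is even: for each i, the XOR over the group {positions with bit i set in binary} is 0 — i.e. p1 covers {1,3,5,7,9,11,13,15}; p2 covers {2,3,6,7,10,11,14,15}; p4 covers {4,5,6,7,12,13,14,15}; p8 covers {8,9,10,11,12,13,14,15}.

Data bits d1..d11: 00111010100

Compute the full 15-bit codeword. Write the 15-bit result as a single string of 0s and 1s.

Place data at non-parity positions: p1 p2 0 p4 0 1 1 p8 1 0 1 0 1 0 0
p1 (pos 1,3,5,7,9,11,13,15): XOR of data positions = 0⊕0⊕1⊕1⊕1⊕1⊕0 = 0
p2 (pos 2,3,6,7,10,11,14,15): XOR of data positions = 0⊕1⊕1⊕0⊕1⊕0⊕0 = 1
p4 (pos 4,5,6,7,12,13,14,15): XOR of data positions = 0⊕1⊕1⊕0⊕1⊕0⊕0 = 1
p8 (pos 8,9,10,11,12,13,14,15): XOR of data positions = 1⊕0⊕1⊕0⊕1⊕0⊕0 = 1
Codeword: 010101111010100

010101111010100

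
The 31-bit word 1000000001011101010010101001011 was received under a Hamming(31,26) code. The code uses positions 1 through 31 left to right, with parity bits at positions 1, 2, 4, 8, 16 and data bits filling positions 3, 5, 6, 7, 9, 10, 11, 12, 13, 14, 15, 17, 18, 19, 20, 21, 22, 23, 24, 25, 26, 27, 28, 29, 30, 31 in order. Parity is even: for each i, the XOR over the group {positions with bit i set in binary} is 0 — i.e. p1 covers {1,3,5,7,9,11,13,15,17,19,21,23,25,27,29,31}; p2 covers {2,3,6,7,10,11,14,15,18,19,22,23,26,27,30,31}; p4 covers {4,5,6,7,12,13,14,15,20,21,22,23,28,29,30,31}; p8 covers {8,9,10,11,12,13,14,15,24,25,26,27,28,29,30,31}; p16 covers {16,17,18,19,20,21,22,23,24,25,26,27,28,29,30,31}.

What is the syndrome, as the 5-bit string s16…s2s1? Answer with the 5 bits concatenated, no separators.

s1 (pos 1,3,5,7,9,11,13,15,17,19,21,23,25,27,29,31): 1⊕0⊕0⊕0⊕0⊕0⊕1⊕0⊕0⊕0⊕1⊕1⊕1⊕0⊕0⊕1 = 0
s2 (pos 2,3,6,7,10,11,14,15,18,19,22,23,26,27,30,31): 0⊕0⊕0⊕0⊕1⊕0⊕1⊕0⊕1⊕0⊕0⊕1⊕0⊕0⊕1⊕1 = 0
s4 (pos 4,5,6,7,12,13,14,15,20,21,22,23,28,29,30,31): 0⊕0⊕0⊕0⊕1⊕1⊕1⊕0⊕0⊕1⊕0⊕1⊕1⊕0⊕1⊕1 = 0
s8 (pos 8,9,10,11,12,13,14,15,24,25,26,27,28,29,30,31): 0⊕0⊕1⊕0⊕1⊕1⊕1⊕0⊕0⊕1⊕0⊕0⊕1⊕0⊕1⊕1 = 0
s16 (pos 16,17,18,19,20,21,22,23,24,25,26,27,28,29,30,31): 1⊕0⊕1⊕0⊕0⊕1⊕0⊕1⊕0⊕1⊕0⊕0⊕1⊕0⊕1⊕1 = 0
Syndrome s16…s1 = 00000 → no error.

00000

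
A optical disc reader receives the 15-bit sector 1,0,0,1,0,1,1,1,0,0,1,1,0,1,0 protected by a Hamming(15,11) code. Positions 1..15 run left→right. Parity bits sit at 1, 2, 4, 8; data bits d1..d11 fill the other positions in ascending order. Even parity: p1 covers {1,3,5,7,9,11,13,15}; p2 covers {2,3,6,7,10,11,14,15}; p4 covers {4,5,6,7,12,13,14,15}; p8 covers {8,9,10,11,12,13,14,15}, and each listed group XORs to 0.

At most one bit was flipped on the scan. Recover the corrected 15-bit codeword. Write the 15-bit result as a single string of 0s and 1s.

s1 (pos 1,3,5,7,9,11,13,15): 1⊕0⊕0⊕1⊕0⊕1⊕0⊕0 = 1
s2 (pos 2,3,6,7,10,11,14,15): 0⊕0⊕1⊕1⊕0⊕1⊕1⊕0 = 0
s4 (pos 4,5,6,7,12,13,14,15): 1⊕0⊕1⊕1⊕1⊕0⊕1⊕0 = 1
s8 (pos 8,9,10,11,12,13,14,15): 1⊕0⊕0⊕1⊕1⊕0⊕1⊕0 = 0
Syndrome s8…s1 = 0101 → error at position 5.
Flip position 5: 100101110011010 → 100111110011010

100111110011010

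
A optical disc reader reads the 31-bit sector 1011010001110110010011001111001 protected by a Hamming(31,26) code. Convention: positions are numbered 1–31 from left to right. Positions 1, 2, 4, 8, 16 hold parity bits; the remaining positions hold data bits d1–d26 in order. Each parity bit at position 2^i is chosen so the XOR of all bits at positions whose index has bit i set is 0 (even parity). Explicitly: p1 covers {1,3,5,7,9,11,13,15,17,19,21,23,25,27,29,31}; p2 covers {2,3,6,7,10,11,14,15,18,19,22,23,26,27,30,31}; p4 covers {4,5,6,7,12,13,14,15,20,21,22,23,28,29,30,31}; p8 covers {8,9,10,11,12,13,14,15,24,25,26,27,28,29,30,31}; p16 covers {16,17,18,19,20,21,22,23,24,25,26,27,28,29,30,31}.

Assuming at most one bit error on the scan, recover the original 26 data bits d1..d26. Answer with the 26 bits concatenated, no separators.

10000111011010011001111001

s1 (pos 1,3,5,7,9,11,13,15,17,19,21,23,25,27,29,31): 1⊕1⊕0⊕0⊕0⊕1⊕0⊕1⊕0⊕0⊕1⊕0⊕1⊕1⊕0⊕1 = 0
s2 (pos 2,3,6,7,10,11,14,15,18,19,22,23,26,27,30,31): 0⊕1⊕1⊕0⊕1⊕1⊕1⊕1⊕1⊕0⊕1⊕0⊕1⊕1⊕0⊕1 = 1
s4 (pos 4,5,6,7,12,13,14,15,20,21,22,23,28,29,30,31): 1⊕0⊕1⊕0⊕1⊕0⊕1⊕1⊕0⊕1⊕1⊕0⊕1⊕0⊕0⊕1 = 1
s8 (pos 8,9,10,11,12,13,14,15,24,25,26,27,28,29,30,31): 0⊕0⊕1⊕1⊕1⊕0⊕1⊕1⊕0⊕1⊕1⊕1⊕1⊕0⊕0⊕1 = 0
s16 (pos 16,17,18,19,20,21,22,23,24,25,26,27,28,29,30,31): 0⊕0⊕1⊕0⊕0⊕1⊕1⊕0⊕0⊕1⊕1⊕1⊕1⊕0⊕0⊕1 = 0
Syndrome s16…s1 = 00110 → error at position 6.
Flip position 6: 1011010001110110010011001111001 → 1011000001110110010011001111001
Read data bits from positions 3,5,6,7,9,10,11,12,13,14,15,17,18,19,20,21,22,23,24,25,26,27,28,29,30,31: 10000111011010011001111001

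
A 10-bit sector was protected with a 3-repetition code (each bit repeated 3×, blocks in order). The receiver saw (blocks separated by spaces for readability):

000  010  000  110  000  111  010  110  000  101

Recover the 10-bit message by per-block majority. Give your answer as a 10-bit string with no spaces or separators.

Block 1 (000): 0 ones → 0
Block 2 (010): 1 one → 0
Block 3 (000): 0 ones → 0
Block 4 (110): 2 ones → 1
Block 5 (000): 0 ones → 0
Block 6 (111): 3 ones → 1
Block 7 (010): 1 one → 0
Block 8 (110): 2 ones → 1
Block 9 (000): 0 ones → 0
Block 10 (101): 2 ones → 1

0001010101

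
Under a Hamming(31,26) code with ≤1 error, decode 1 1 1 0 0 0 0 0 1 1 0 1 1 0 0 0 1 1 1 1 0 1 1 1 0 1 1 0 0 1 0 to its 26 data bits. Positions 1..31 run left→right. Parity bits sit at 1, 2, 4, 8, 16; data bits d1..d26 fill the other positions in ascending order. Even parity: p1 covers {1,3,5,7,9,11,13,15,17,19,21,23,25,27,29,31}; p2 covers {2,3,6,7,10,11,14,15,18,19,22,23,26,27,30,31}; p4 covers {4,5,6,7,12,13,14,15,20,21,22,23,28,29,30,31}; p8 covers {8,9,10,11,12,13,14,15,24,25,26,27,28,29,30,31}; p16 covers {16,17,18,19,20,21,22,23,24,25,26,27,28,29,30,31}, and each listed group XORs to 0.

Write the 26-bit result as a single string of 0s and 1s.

s1 (pos 1,3,5,7,9,11,13,15,17,19,21,23,25,27,29,31): 1⊕1⊕0⊕0⊕1⊕0⊕1⊕0⊕1⊕1⊕0⊕1⊕0⊕1⊕0⊕0 = 0
s2 (pos 2,3,6,7,10,11,14,15,18,19,22,23,26,27,30,31): 1⊕1⊕0⊕0⊕1⊕0⊕0⊕0⊕1⊕1⊕1⊕1⊕1⊕1⊕1⊕0 = 0
s4 (pos 4,5,6,7,12,13,14,15,20,21,22,23,28,29,30,31): 0⊕0⊕0⊕0⊕1⊕1⊕0⊕0⊕1⊕0⊕1⊕1⊕0⊕0⊕1⊕0 = 0
s8 (pos 8,9,10,11,12,13,14,15,24,25,26,27,28,29,30,31): 0⊕1⊕1⊕0⊕1⊕1⊕0⊕0⊕1⊕0⊕1⊕1⊕0⊕0⊕1⊕0 = 0
s16 (pos 16,17,18,19,20,21,22,23,24,25,26,27,28,29,30,31): 0⊕1⊕1⊕1⊕1⊕0⊕1⊕1⊕1⊕0⊕1⊕1⊕0⊕0⊕1⊕0 = 0
Syndrome s16…s1 = 00000 → no error.
Read data bits from positions 3,5,6,7,9,10,11,12,13,14,15,17,18,19,20,21,22,23,24,25,26,27,28,29,30,31: 10001101100111101110110010

10001101100111101110110010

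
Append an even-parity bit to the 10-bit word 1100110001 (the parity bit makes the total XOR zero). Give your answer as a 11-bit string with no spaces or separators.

11001100011

XOR of the 10 data bits: 1⊕1⊕0⊕0⊕1⊕1⊕0⊕0⊕0⊕1 = 1
Parity bit = 1 (so all 11 bits XOR to 0).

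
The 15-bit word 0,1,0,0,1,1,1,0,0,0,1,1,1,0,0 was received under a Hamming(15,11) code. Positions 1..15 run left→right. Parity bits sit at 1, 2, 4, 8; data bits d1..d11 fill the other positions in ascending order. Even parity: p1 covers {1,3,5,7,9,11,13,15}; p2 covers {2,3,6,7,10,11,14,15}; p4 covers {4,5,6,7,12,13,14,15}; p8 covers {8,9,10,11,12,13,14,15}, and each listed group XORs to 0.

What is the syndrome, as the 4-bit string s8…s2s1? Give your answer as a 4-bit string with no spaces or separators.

s1 (pos 1,3,5,7,9,11,13,15): 0⊕0⊕1⊕1⊕0⊕1⊕1⊕0 = 0
s2 (pos 2,3,6,7,10,11,14,15): 1⊕0⊕1⊕1⊕0⊕1⊕0⊕0 = 0
s4 (pos 4,5,6,7,12,13,14,15): 0⊕1⊕1⊕1⊕1⊕1⊕0⊕0 = 1
s8 (pos 8,9,10,11,12,13,14,15): 0⊕0⊕0⊕1⊕1⊕1⊕0⊕0 = 1
Syndrome s8…s1 = 1100 → error at position 12.

1100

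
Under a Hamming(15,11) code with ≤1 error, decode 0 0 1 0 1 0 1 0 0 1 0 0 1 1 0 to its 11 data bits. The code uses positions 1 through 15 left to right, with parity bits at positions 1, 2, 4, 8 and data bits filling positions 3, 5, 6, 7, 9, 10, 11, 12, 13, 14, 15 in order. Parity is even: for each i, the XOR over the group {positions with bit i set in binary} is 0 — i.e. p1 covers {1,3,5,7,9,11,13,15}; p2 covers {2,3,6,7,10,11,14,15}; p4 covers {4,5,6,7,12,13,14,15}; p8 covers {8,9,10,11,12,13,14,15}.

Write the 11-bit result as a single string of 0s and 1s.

11010100110

s1 (pos 1,3,5,7,9,11,13,15): 0⊕1⊕1⊕1⊕0⊕0⊕1⊕0 = 0
s2 (pos 2,3,6,7,10,11,14,15): 0⊕1⊕0⊕1⊕1⊕0⊕1⊕0 = 0
s4 (pos 4,5,6,7,12,13,14,15): 0⊕1⊕0⊕1⊕0⊕1⊕1⊕0 = 0
s8 (pos 8,9,10,11,12,13,14,15): 0⊕0⊕1⊕0⊕0⊕1⊕1⊕0 = 1
Syndrome s8…s1 = 1000 → error at position 8.
Flip position 8: 001010100100110 → 001010110100110
Read data bits from positions 3,5,6,7,9,10,11,12,13,14,15: 11010100110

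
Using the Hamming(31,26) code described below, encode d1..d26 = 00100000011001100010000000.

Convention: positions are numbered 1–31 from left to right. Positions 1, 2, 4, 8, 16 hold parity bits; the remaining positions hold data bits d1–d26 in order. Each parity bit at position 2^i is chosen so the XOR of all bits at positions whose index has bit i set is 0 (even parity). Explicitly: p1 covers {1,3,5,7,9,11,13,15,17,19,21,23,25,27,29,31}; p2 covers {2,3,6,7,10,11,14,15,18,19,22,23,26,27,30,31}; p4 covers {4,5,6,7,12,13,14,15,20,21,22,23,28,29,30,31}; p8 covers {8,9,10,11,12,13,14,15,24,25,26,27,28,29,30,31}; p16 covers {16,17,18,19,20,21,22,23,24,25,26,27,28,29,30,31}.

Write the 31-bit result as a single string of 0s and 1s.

Place data at non-parity positions: p1 p2 0 p4 0 1 0 p8 0 0 0 0 0 1 1 p16 0 0 1 1 0 0 0 1 0 0 0 0 0 0 0
p1 (pos 1,3,5,7,9,11,13,15,17,19,21,23,25,27,29,31): XOR of data positions = 0⊕0⊕0⊕0⊕0⊕0⊕1⊕0⊕1⊕0⊕0⊕0⊕0⊕0⊕0 = 0
p2 (pos 2,3,6,7,10,11,14,15,18,19,22,23,26,27,30,31): XOR of data positions = 0⊕1⊕0⊕0⊕0⊕1⊕1⊕0⊕1⊕0⊕0⊕0⊕0⊕0⊕0 = 0
p4 (pos 4,5,6,7,12,13,14,15,20,21,22,23,28,29,30,31): XOR of data positions = 0⊕1⊕0⊕0⊕0⊕1⊕1⊕1⊕0⊕0⊕0⊕0⊕0⊕0⊕0 = 0
p8 (pos 8,9,10,11,12,13,14,15,24,25,26,27,28,29,30,31): XOR of data positions = 0⊕0⊕0⊕0⊕0⊕1⊕1⊕1⊕0⊕0⊕0⊕0⊕0⊕0⊕0 = 1
p16 (pos 16,17,18,19,20,21,22,23,24,25,26,27,28,29,30,31): XOR of data positions = 0⊕0⊕1⊕1⊕0⊕0⊕0⊕1⊕0⊕0⊕0⊕0⊕0⊕0⊕0 = 1
Codeword: 0000010100000111001100010000000

0000010100000111001100010000000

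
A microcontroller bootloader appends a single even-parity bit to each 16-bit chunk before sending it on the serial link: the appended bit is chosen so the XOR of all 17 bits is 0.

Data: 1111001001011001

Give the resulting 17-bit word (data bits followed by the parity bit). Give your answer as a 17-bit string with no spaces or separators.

11110010010110011

XOR of the 16 data bits: 1⊕1⊕1⊕1⊕0⊕0⊕1⊕0⊕0⊕1⊕0⊕1⊕1⊕0⊕0⊕1 = 1
Parity bit = 1 (so all 17 bits XOR to 0).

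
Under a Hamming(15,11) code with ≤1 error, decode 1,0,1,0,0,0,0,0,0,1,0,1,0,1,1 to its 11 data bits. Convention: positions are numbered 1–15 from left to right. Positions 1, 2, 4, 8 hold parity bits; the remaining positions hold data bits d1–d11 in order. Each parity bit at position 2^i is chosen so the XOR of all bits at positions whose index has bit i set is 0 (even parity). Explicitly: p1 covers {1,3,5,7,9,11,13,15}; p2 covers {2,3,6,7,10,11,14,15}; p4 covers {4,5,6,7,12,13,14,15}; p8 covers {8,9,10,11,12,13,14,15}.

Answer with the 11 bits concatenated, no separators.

s1 (pos 1,3,5,7,9,11,13,15): 1⊕1⊕0⊕0⊕0⊕0⊕0⊕1 = 1
s2 (pos 2,3,6,7,10,11,14,15): 0⊕1⊕0⊕0⊕1⊕0⊕1⊕1 = 0
s4 (pos 4,5,6,7,12,13,14,15): 0⊕0⊕0⊕0⊕1⊕0⊕1⊕1 = 1
s8 (pos 8,9,10,11,12,13,14,15): 0⊕0⊕1⊕0⊕1⊕0⊕1⊕1 = 0
Syndrome s8…s1 = 0101 → error at position 5.
Flip position 5: 101000000101011 → 101010000101011
Read data bits from positions 3,5,6,7,9,10,11,12,13,14,15: 11000101011

11000101011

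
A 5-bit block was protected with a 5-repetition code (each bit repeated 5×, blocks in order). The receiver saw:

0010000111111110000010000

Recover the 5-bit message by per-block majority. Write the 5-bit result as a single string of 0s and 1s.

Block 1 (00100): 1 one → 0
Block 2 (00111): 3 ones → 1
Block 3 (11111): 5 ones → 1
Block 4 (00000): 0 ones → 0
Block 5 (10000): 1 one → 0

01100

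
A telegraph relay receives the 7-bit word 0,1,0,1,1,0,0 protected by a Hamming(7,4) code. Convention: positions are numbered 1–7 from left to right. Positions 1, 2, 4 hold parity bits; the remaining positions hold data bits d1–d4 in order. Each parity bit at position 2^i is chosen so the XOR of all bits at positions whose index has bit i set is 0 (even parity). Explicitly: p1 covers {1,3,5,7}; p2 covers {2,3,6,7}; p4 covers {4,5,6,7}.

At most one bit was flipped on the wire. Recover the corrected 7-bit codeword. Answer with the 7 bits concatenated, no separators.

0111100

s1 (pos 1,3,5,7): 0⊕0⊕1⊕0 = 1
s2 (pos 2,3,6,7): 1⊕0⊕0⊕0 = 1
s4 (pos 4,5,6,7): 1⊕1⊕0⊕0 = 0
Syndrome s4…s1 = 011 → error at position 3.
Flip position 3: 0101100 → 0111100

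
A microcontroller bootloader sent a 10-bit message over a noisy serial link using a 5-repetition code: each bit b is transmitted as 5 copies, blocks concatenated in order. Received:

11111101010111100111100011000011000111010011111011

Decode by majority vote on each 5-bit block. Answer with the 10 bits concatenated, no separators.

1111000111

Block 1 (11111): 5 ones → 1
Block 2 (10101): 3 ones → 1
Block 3 (01111): 4 ones → 1
Block 4 (00111): 3 ones → 1
Block 5 (10001): 2 ones → 0
Block 6 (10000): 1 one → 0
Block 7 (11000): 2 ones → 0
Block 8 (11101): 4 ones → 1
Block 9 (00111): 3 ones → 1
Block 10 (11011): 4 ones → 1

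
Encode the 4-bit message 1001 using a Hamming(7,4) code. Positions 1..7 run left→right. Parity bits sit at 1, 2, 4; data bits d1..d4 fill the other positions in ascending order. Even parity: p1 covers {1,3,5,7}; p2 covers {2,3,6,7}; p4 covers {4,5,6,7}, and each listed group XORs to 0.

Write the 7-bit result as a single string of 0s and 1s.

0011001

Place data at non-parity positions: p1 p2 1 p4 0 0 1
p1 (pos 1,3,5,7): XOR of data positions = 1⊕0⊕1 = 0
p2 (pos 2,3,6,7): XOR of data positions = 1⊕0⊕1 = 0
p4 (pos 4,5,6,7): XOR of data positions = 0⊕0⊕1 = 1
Codeword: 0011001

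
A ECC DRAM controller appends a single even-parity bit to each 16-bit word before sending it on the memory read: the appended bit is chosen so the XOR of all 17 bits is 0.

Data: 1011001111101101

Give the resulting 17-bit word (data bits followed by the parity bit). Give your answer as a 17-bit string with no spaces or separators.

XOR of the 16 data bits: 1⊕0⊕1⊕1⊕0⊕0⊕1⊕1⊕1⊕1⊕1⊕0⊕1⊕1⊕0⊕1 = 1
Parity bit = 1 (so all 17 bits XOR to 0).

10110011111011011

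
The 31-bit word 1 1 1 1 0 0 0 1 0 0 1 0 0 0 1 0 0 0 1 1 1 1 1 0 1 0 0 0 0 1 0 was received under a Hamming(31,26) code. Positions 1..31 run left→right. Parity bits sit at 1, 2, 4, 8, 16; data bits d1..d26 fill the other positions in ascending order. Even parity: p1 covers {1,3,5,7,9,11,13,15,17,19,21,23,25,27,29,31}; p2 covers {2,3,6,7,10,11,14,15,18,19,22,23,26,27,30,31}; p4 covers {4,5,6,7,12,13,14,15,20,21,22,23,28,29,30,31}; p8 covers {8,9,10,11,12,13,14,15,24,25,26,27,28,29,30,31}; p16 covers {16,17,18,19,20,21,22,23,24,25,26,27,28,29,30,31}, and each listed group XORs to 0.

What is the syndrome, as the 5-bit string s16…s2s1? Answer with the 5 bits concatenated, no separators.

11100

s1 (pos 1,3,5,7,9,11,13,15,17,19,21,23,25,27,29,31): 1⊕1⊕0⊕0⊕0⊕1⊕0⊕1⊕0⊕1⊕1⊕1⊕1⊕0⊕0⊕0 = 0
s2 (pos 2,3,6,7,10,11,14,15,18,19,22,23,26,27,30,31): 1⊕1⊕0⊕0⊕0⊕1⊕0⊕1⊕0⊕1⊕1⊕1⊕0⊕0⊕1⊕0 = 0
s4 (pos 4,5,6,7,12,13,14,15,20,21,22,23,28,29,30,31): 1⊕0⊕0⊕0⊕0⊕0⊕0⊕1⊕1⊕1⊕1⊕1⊕0⊕0⊕1⊕0 = 1
s8 (pos 8,9,10,11,12,13,14,15,24,25,26,27,28,29,30,31): 1⊕0⊕0⊕1⊕0⊕0⊕0⊕1⊕0⊕1⊕0⊕0⊕0⊕0⊕1⊕0 = 1
s16 (pos 16,17,18,19,20,21,22,23,24,25,26,27,28,29,30,31): 0⊕0⊕0⊕1⊕1⊕1⊕1⊕1⊕0⊕1⊕0⊕0⊕0⊕0⊕1⊕0 = 1
Syndrome s16…s1 = 11100 → error at position 28.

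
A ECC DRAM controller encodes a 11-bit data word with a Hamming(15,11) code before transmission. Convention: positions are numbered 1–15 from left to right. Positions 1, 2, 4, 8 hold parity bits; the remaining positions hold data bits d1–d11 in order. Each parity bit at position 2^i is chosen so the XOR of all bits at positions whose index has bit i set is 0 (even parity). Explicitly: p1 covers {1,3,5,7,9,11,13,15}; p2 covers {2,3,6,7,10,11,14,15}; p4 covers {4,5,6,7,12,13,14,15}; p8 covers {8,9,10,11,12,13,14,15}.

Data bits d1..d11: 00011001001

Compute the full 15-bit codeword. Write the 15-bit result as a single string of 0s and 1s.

100100111001001

Place data at non-parity positions: p1 p2 0 p4 0 0 1 p8 1 0 0 1 0 0 1
p1 (pos 1,3,5,7,9,11,13,15): XOR of data positions = 0⊕0⊕1⊕1⊕0⊕0⊕1 = 1
p2 (pos 2,3,6,7,10,11,14,15): XOR of data positions = 0⊕0⊕1⊕0⊕0⊕0⊕1 = 0
p4 (pos 4,5,6,7,12,13,14,15): XOR of data positions = 0⊕0⊕1⊕1⊕0⊕0⊕1 = 1
p8 (pos 8,9,10,11,12,13,14,15): XOR of data positions = 1⊕0⊕0⊕1⊕0⊕0⊕1 = 1
Codeword: 100100111001001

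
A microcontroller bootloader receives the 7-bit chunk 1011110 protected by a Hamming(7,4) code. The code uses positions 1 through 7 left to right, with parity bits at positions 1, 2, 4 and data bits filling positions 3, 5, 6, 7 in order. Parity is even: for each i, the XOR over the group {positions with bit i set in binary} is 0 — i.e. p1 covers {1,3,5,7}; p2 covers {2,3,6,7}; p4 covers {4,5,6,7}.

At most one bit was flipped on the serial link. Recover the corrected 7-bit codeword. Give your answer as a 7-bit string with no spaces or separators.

1011010

s1 (pos 1,3,5,7): 1⊕1⊕1⊕0 = 1
s2 (pos 2,3,6,7): 0⊕1⊕1⊕0 = 0
s4 (pos 4,5,6,7): 1⊕1⊕1⊕0 = 1
Syndrome s4…s1 = 101 → error at position 5.
Flip position 5: 1011110 → 1011010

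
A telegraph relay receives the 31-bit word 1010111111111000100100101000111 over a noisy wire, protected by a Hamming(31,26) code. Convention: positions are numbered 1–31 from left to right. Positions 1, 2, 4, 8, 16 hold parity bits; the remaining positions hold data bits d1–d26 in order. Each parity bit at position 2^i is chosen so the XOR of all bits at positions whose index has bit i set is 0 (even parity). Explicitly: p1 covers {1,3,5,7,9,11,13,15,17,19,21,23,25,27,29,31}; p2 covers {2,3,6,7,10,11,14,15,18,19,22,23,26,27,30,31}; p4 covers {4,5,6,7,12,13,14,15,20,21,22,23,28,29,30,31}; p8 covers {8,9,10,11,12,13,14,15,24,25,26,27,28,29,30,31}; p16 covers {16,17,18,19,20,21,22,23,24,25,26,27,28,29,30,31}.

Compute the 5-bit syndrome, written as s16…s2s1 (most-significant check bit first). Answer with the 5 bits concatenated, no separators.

10000

s1 (pos 1,3,5,7,9,11,13,15,17,19,21,23,25,27,29,31): 1⊕1⊕1⊕1⊕1⊕1⊕1⊕0⊕1⊕0⊕0⊕1⊕1⊕0⊕1⊕1 = 0
s2 (pos 2,3,6,7,10,11,14,15,18,19,22,23,26,27,30,31): 0⊕1⊕1⊕1⊕1⊕1⊕0⊕0⊕0⊕0⊕0⊕1⊕0⊕0⊕1⊕1 = 0
s4 (pos 4,5,6,7,12,13,14,15,20,21,22,23,28,29,30,31): 0⊕1⊕1⊕1⊕1⊕1⊕0⊕0⊕1⊕0⊕0⊕1⊕0⊕1⊕1⊕1 = 0
s8 (pos 8,9,10,11,12,13,14,15,24,25,26,27,28,29,30,31): 1⊕1⊕1⊕1⊕1⊕1⊕0⊕0⊕0⊕1⊕0⊕0⊕0⊕1⊕1⊕1 = 0
s16 (pos 16,17,18,19,20,21,22,23,24,25,26,27,28,29,30,31): 0⊕1⊕0⊕0⊕1⊕0⊕0⊕1⊕0⊕1⊕0⊕0⊕0⊕1⊕1⊕1 = 1
Syndrome s16…s1 = 10000 → error at position 16.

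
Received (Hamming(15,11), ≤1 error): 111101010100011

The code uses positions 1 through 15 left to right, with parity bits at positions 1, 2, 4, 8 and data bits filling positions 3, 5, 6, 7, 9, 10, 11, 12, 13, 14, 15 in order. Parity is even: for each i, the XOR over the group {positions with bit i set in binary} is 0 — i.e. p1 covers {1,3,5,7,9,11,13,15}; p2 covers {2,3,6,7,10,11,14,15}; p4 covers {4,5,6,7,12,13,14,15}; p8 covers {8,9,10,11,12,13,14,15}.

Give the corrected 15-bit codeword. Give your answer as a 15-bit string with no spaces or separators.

s1 (pos 1,3,5,7,9,11,13,15): 1⊕1⊕0⊕0⊕0⊕0⊕0⊕1 = 1
s2 (pos 2,3,6,7,10,11,14,15): 1⊕1⊕1⊕0⊕1⊕0⊕1⊕1 = 0
s4 (pos 4,5,6,7,12,13,14,15): 1⊕0⊕1⊕0⊕0⊕0⊕1⊕1 = 0
s8 (pos 8,9,10,11,12,13,14,15): 1⊕0⊕1⊕0⊕0⊕0⊕1⊕1 = 0
Syndrome s8…s1 = 0001 → error at position 1.
Flip position 1: 111101010100011 → 011101010100011

011101010100011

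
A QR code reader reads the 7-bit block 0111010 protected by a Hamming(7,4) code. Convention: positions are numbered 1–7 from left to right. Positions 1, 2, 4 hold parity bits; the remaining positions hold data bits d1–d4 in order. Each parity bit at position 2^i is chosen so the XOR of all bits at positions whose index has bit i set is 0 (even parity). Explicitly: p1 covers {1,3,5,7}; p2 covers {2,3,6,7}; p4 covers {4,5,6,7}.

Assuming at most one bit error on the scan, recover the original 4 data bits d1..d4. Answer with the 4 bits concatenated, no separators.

s1 (pos 1,3,5,7): 0⊕1⊕0⊕0 = 1
s2 (pos 2,3,6,7): 1⊕1⊕1⊕0 = 1
s4 (pos 4,5,6,7): 1⊕0⊕1⊕0 = 0
Syndrome s4…s1 = 011 → error at position 3.
Flip position 3: 0111010 → 0101010
Read data bits from positions 3,5,6,7: 0010

0010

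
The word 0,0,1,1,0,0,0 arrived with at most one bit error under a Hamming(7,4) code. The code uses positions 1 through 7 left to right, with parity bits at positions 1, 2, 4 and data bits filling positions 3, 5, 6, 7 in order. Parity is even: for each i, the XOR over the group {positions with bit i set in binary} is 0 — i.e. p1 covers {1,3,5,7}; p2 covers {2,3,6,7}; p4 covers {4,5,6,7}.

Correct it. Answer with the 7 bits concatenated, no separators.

s1 (pos 1,3,5,7): 0⊕1⊕0⊕0 = 1
s2 (pos 2,3,6,7): 0⊕1⊕0⊕0 = 1
s4 (pos 4,5,6,7): 1⊕0⊕0⊕0 = 1
Syndrome s4…s1 = 111 → error at position 7.
Flip position 7: 0011000 → 0011001

0011001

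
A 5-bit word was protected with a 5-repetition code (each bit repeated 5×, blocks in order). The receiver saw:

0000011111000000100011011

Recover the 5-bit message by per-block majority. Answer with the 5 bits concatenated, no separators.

Block 1 (00000): 0 ones → 0
Block 2 (11111): 5 ones → 1
Block 3 (00000): 0 ones → 0
Block 4 (01000): 1 one → 0
Block 5 (11011): 4 ones → 1

01001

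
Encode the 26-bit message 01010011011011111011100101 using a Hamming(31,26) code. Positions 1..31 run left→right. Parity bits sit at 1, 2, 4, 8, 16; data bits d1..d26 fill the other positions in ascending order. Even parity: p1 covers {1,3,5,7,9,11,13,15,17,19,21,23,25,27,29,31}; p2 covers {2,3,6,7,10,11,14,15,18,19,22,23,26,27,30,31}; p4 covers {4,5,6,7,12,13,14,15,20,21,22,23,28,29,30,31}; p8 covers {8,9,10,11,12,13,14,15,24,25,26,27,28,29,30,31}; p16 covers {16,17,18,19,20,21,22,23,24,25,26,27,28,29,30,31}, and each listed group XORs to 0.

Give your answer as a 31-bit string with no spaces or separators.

1100101100110110011111011100101

Place data at non-parity positions: p1 p2 0 p4 1 0 1 p8 0 0 1 1 0 1 1 p16 0 1 1 1 1 1 0 1 1 1 0 0 1 0 1
p1 (pos 1,3,5,7,9,11,13,15,17,19,21,23,25,27,29,31): XOR of data positions = 0⊕1⊕1⊕0⊕1⊕0⊕1⊕0⊕1⊕1⊕0⊕1⊕0⊕1⊕1 = 1
p2 (pos 2,3,6,7,10,11,14,15,18,19,22,23,26,27,30,31): XOR of data positions = 0⊕0⊕1⊕0⊕1⊕1⊕1⊕1⊕1⊕1⊕0⊕1⊕0⊕0⊕1 = 1
p4 (pos 4,5,6,7,12,13,14,15,20,21,22,23,28,29,30,31): XOR of data positions = 1⊕0⊕1⊕1⊕0⊕1⊕1⊕1⊕1⊕1⊕0⊕0⊕1⊕0⊕1 = 0
p8 (pos 8,9,10,11,12,13,14,15,24,25,26,27,28,29,30,31): XOR of data positions = 0⊕0⊕1⊕1⊕0⊕1⊕1⊕1⊕1⊕1⊕0⊕0⊕1⊕0⊕1 = 1
p16 (pos 16,17,18,19,20,21,22,23,24,25,26,27,28,29,30,31): XOR of data positions = 0⊕1⊕1⊕1⊕1⊕1⊕0⊕1⊕1⊕1⊕0⊕0⊕1⊕0⊕1 = 0
Codeword: 1100101100110110011111011100101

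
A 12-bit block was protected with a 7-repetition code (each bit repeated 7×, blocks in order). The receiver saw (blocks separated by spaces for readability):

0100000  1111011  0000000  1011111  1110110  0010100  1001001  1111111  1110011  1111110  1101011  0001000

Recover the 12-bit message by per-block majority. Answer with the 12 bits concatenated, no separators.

Block 1 (0100000): 1 one → 0
Block 2 (1111011): 6 ones → 1
Block 3 (0000000): 0 ones → 0
Block 4 (1011111): 6 ones → 1
Block 5 (1110110): 5 ones → 1
Block 6 (0010100): 2 ones → 0
Block 7 (1001001): 3 ones → 0
Block 8 (1111111): 7 ones → 1
Block 9 (1110011): 5 ones → 1
Block 10 (1111110): 6 ones → 1
Block 11 (1101011): 5 ones → 1
Block 12 (0001000): 1 one → 0

010110011110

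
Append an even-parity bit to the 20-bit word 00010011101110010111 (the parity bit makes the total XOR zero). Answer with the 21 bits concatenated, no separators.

XOR of the 20 data bits: 0⊕0⊕0⊕1⊕0⊕0⊕1⊕1⊕1⊕0⊕1⊕1⊕1⊕0⊕0⊕1⊕0⊕1⊕1⊕1 = 1
Parity bit = 1 (so all 21 bits XOR to 0).

000100111011100101111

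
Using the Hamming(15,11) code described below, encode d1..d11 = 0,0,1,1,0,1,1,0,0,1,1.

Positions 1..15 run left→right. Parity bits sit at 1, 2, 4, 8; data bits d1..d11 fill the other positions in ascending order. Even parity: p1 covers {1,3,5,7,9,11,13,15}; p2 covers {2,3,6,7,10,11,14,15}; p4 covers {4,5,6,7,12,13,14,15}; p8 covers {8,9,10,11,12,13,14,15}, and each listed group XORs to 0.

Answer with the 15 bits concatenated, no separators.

Place data at non-parity positions: p1 p2 0 p4 0 1 1 p8 0 1 1 0 0 1 1
p1 (pos 1,3,5,7,9,11,13,15): XOR of data positions = 0⊕0⊕1⊕0⊕1⊕0⊕1 = 1
p2 (pos 2,3,6,7,10,11,14,15): XOR of data positions = 0⊕1⊕1⊕1⊕1⊕1⊕1 = 0
p4 (pos 4,5,6,7,12,13,14,15): XOR of data positions = 0⊕1⊕1⊕0⊕0⊕1⊕1 = 0
p8 (pos 8,9,10,11,12,13,14,15): XOR of data positions = 0⊕1⊕1⊕0⊕0⊕1⊕1 = 0
Codeword: 100001100110011

100001100110011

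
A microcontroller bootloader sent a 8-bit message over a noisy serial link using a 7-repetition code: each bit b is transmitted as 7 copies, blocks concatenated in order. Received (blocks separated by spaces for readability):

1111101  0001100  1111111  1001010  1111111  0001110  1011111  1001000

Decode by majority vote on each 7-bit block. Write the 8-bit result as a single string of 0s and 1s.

Block 1 (1111101): 6 ones → 1
Block 2 (0001100): 2 ones → 0
Block 3 (1111111): 7 ones → 1
Block 4 (1001010): 3 ones → 0
Block 5 (1111111): 7 ones → 1
Block 6 (0001110): 3 ones → 0
Block 7 (1011111): 6 ones → 1
Block 8 (1001000): 2 ones → 0

10101010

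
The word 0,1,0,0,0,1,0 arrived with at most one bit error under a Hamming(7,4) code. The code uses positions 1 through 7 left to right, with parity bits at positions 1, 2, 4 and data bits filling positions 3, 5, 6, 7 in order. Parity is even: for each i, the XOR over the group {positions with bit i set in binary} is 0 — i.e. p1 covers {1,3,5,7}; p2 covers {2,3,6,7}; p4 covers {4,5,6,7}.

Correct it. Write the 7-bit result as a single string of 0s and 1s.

0101010

s1 (pos 1,3,5,7): 0⊕0⊕0⊕0 = 0
s2 (pos 2,3,6,7): 1⊕0⊕1⊕0 = 0
s4 (pos 4,5,6,7): 0⊕0⊕1⊕0 = 1
Syndrome s4…s1 = 100 → error at position 4.
Flip position 4: 0100010 → 0101010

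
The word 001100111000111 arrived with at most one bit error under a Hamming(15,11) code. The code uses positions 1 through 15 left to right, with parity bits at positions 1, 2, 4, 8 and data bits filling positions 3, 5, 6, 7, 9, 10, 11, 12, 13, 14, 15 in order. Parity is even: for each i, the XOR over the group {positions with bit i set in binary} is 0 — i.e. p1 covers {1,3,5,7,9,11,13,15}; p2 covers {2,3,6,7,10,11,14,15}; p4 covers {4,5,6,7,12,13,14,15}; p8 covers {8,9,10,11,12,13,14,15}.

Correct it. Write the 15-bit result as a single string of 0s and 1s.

s1 (pos 1,3,5,7,9,11,13,15): 0⊕1⊕0⊕1⊕1⊕0⊕1⊕1 = 1
s2 (pos 2,3,6,7,10,11,14,15): 0⊕1⊕0⊕1⊕0⊕0⊕1⊕1 = 0
s4 (pos 4,5,6,7,12,13,14,15): 1⊕0⊕0⊕1⊕0⊕1⊕1⊕1 = 1
s8 (pos 8,9,10,11,12,13,14,15): 1⊕1⊕0⊕0⊕0⊕1⊕1⊕1 = 1
Syndrome s8…s1 = 1101 → error at position 13.
Flip position 13: 001100111000111 → 001100111000011

001100111000011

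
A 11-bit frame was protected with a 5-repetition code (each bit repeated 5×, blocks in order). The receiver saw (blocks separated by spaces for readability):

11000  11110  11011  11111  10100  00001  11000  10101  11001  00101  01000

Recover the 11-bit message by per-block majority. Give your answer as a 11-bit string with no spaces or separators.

Block 1 (11000): 2 ones → 0
Block 2 (11110): 4 ones → 1
Block 3 (11011): 4 ones → 1
Block 4 (11111): 5 ones → 1
Block 5 (10100): 2 ones → 0
Block 6 (00001): 1 one → 0
Block 7 (11000): 2 ones → 0
Block 8 (10101): 3 ones → 1
Block 9 (11001): 3 ones → 1
Block 10 (00101): 2 ones → 0
Block 11 (01000): 1 one → 0

01110001100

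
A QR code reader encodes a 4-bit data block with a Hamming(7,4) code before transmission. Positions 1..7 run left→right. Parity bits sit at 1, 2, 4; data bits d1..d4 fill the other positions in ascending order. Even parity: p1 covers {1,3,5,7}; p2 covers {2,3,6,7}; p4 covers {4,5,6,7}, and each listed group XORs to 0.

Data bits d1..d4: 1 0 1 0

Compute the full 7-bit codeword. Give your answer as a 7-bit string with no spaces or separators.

Place data at non-parity positions: p1 p2 1 p4 0 1 0
p1 (pos 1,3,5,7): XOR of data positions = 1⊕0⊕0 = 1
p2 (pos 2,3,6,7): XOR of data positions = 1⊕1⊕0 = 0
p4 (pos 4,5,6,7): XOR of data positions = 0⊕1⊕0 = 1
Codeword: 1011010

1011010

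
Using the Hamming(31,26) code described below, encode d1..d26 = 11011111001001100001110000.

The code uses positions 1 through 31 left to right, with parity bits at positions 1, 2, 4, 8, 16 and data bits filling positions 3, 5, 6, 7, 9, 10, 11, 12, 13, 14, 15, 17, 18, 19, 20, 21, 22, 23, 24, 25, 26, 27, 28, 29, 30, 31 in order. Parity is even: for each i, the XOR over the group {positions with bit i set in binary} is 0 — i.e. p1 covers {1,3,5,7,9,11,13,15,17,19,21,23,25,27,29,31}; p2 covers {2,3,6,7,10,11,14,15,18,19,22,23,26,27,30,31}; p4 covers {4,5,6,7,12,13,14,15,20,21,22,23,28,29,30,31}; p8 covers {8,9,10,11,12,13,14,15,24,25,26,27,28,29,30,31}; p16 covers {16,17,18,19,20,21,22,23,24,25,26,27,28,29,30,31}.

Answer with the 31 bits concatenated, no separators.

Place data at non-parity positions: p1 p2 1 p4 1 0 1 p8 1 1 1 1 0 0 1 p16 0 0 1 1 0 0 0 0 1 1 1 0 0 0 0
p1 (pos 1,3,5,7,9,11,13,15,17,19,21,23,25,27,29,31): XOR of data positions = 1⊕1⊕1⊕1⊕1⊕0⊕1⊕0⊕1⊕0⊕0⊕1⊕1⊕0⊕0 = 1
p2 (pos 2,3,6,7,10,11,14,15,18,19,22,23,26,27,30,31): XOR of data positions = 1⊕0⊕1⊕1⊕1⊕0⊕1⊕0⊕1⊕0⊕0⊕1⊕1⊕0⊕0 = 0
p4 (pos 4,5,6,7,12,13,14,15,20,21,22,23,28,29,30,31): XOR of data positions = 1⊕0⊕1⊕1⊕0⊕0⊕1⊕1⊕0⊕0⊕0⊕0⊕0⊕0⊕0 = 1
p8 (pos 8,9,10,11,12,13,14,15,24,25,26,27,28,29,30,31): XOR of data positions = 1⊕1⊕1⊕1⊕0⊕0⊕1⊕0⊕1⊕1⊕1⊕0⊕0⊕0⊕0 = 0
p16 (pos 16,17,18,19,20,21,22,23,24,25,26,27,28,29,30,31): XOR of data positions = 0⊕0⊕1⊕1⊕0⊕0⊕0⊕0⊕1⊕1⊕1⊕0⊕0⊕0⊕0 = 1
Codeword: 1011101011110011001100001110000

1011101011110011001100001110000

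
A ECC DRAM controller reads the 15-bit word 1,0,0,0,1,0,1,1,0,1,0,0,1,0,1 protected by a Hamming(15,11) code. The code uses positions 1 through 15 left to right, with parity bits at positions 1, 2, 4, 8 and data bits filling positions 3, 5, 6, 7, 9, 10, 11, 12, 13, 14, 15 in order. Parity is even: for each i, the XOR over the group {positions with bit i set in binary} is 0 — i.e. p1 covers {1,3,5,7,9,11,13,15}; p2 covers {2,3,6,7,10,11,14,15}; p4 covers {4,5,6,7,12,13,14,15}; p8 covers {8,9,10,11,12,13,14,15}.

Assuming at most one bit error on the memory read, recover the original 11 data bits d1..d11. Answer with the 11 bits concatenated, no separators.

s1 (pos 1,3,5,7,9,11,13,15): 1⊕0⊕1⊕1⊕0⊕0⊕1⊕1 = 1
s2 (pos 2,3,6,7,10,11,14,15): 0⊕0⊕0⊕1⊕1⊕0⊕0⊕1 = 1
s4 (pos 4,5,6,7,12,13,14,15): 0⊕1⊕0⊕1⊕0⊕1⊕0⊕1 = 0
s8 (pos 8,9,10,11,12,13,14,15): 1⊕0⊕1⊕0⊕0⊕1⊕0⊕1 = 0
Syndrome s8…s1 = 0011 → error at position 3.
Flip position 3: 100010110100101 → 101010110100101
Read data bits from positions 3,5,6,7,9,10,11,12,13,14,15: 11010100101

11010100101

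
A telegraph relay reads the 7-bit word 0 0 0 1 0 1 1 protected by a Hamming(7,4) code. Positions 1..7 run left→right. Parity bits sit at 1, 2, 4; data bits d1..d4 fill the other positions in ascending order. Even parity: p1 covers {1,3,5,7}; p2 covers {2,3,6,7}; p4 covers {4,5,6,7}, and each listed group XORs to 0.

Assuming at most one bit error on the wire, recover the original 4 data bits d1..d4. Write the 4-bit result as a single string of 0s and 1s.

0111

s1 (pos 1,3,5,7): 0⊕0⊕0⊕1 = 1
s2 (pos 2,3,6,7): 0⊕0⊕1⊕1 = 0
s4 (pos 4,5,6,7): 1⊕0⊕1⊕1 = 1
Syndrome s4…s1 = 101 → error at position 5.
Flip position 5: 0001011 → 0001111
Read data bits from positions 3,5,6,7: 0111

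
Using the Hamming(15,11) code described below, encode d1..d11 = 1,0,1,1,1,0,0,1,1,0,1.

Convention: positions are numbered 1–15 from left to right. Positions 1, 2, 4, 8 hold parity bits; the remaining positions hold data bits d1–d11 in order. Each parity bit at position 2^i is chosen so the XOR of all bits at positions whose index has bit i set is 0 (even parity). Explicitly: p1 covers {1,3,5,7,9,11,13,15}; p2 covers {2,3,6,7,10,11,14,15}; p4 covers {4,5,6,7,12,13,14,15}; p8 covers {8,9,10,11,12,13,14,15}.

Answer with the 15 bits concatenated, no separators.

Place data at non-parity positions: p1 p2 1 p4 0 1 1 p8 1 0 0 1 1 0 1
p1 (pos 1,3,5,7,9,11,13,15): XOR of data positions = 1⊕0⊕1⊕1⊕0⊕1⊕1 = 1
p2 (pos 2,3,6,7,10,11,14,15): XOR of data positions = 1⊕1⊕1⊕0⊕0⊕0⊕1 = 0
p4 (pos 4,5,6,7,12,13,14,15): XOR of data positions = 0⊕1⊕1⊕1⊕1⊕0⊕1 = 1
p8 (pos 8,9,10,11,12,13,14,15): XOR of data positions = 1⊕0⊕0⊕1⊕1⊕0⊕1 = 0
Codeword: 101101101001101

101101101001101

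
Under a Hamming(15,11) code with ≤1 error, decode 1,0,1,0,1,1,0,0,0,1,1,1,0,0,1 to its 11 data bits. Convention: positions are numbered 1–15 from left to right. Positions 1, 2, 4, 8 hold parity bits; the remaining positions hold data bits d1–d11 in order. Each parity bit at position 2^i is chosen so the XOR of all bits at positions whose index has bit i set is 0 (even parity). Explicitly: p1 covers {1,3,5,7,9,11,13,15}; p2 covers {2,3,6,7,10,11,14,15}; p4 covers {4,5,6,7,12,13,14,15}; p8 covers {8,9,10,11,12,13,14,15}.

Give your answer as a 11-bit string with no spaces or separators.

01100111001

s1 (pos 1,3,5,7,9,11,13,15): 1⊕1⊕1⊕0⊕0⊕1⊕0⊕1 = 1
s2 (pos 2,3,6,7,10,11,14,15): 0⊕1⊕1⊕0⊕1⊕1⊕0⊕1 = 1
s4 (pos 4,5,6,7,12,13,14,15): 0⊕1⊕1⊕0⊕1⊕0⊕0⊕1 = 0
s8 (pos 8,9,10,11,12,13,14,15): 0⊕0⊕1⊕1⊕1⊕0⊕0⊕1 = 0
Syndrome s8…s1 = 0011 → error at position 3.
Flip position 3: 101011000111001 → 100011000111001
Read data bits from positions 3,5,6,7,9,10,11,12,13,14,15: 01100111001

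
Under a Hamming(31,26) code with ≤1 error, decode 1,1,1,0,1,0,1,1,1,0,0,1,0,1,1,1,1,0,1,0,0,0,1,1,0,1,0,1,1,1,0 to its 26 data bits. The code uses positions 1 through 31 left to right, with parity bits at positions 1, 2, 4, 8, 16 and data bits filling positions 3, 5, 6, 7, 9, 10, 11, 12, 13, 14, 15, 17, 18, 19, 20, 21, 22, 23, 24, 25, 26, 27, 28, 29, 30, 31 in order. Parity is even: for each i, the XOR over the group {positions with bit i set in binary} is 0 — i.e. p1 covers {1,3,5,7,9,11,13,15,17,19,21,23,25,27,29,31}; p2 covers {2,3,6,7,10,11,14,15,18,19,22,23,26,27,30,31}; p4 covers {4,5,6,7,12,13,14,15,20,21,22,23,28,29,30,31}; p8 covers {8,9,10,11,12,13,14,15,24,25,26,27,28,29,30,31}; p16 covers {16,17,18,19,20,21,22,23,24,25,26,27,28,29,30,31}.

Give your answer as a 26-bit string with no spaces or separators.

s1 (pos 1,3,5,7,9,11,13,15,17,19,21,23,25,27,29,31): 1⊕1⊕1⊕1⊕1⊕0⊕0⊕1⊕1⊕1⊕0⊕1⊕0⊕0⊕1⊕0 = 0
s2 (pos 2,3,6,7,10,11,14,15,18,19,22,23,26,27,30,31): 1⊕1⊕0⊕1⊕0⊕0⊕1⊕1⊕0⊕1⊕0⊕1⊕1⊕0⊕1⊕0 = 1
s4 (pos 4,5,6,7,12,13,14,15,20,21,22,23,28,29,30,31): 0⊕1⊕0⊕1⊕1⊕0⊕1⊕1⊕0⊕0⊕0⊕1⊕1⊕1⊕1⊕0 = 1
s8 (pos 8,9,10,11,12,13,14,15,24,25,26,27,28,29,30,31): 1⊕1⊕0⊕0⊕1⊕0⊕1⊕1⊕1⊕0⊕1⊕0⊕1⊕1⊕1⊕0 = 0
s16 (pos 16,17,18,19,20,21,22,23,24,25,26,27,28,29,30,31): 1⊕1⊕0⊕1⊕0⊕0⊕0⊕1⊕1⊕0⊕1⊕0⊕1⊕1⊕1⊕0 = 1
Syndrome s16…s1 = 10110 → error at position 22.
Flip position 22: 1110101110010111101000110101110 → 1110101110010111101001110101110
Read data bits from positions 3,5,6,7,9,10,11,12,13,14,15,17,18,19,20,21,22,23,24,25,26,27,28,29,30,31: 11011001011101001110101110

11011001011101001110101110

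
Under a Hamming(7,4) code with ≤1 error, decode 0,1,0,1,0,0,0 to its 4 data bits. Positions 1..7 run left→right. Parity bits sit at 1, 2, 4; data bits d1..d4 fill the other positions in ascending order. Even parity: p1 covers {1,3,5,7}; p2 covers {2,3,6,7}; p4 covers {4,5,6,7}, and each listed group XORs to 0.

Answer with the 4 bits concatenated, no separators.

s1 (pos 1,3,5,7): 0⊕0⊕0⊕0 = 0
s2 (pos 2,3,6,7): 1⊕0⊕0⊕0 = 1
s4 (pos 4,5,6,7): 1⊕0⊕0⊕0 = 1
Syndrome s4…s1 = 110 → error at position 6.
Flip position 6: 0101000 → 0101010
Read data bits from positions 3,5,6,7: 0010

0010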